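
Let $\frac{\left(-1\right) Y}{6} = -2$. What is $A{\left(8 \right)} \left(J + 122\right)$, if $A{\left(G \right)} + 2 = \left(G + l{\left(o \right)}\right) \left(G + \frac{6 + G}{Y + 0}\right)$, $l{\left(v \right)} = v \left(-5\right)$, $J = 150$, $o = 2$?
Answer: $- \frac{16592}{3} \approx -5530.7$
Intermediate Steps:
$Y = 12$ ($Y = \left(-6\right) \left(-2\right) = 12$)
$l{\left(v \right)} = - 5 v$
$A{\left(G \right)} = -2 + \left(\frac{1}{2} + \frac{13 G}{12}\right) \left(-10 + G\right)$ ($A{\left(G \right)} = -2 + \left(G - 10\right) \left(G + \frac{6 + G}{12 + 0}\right) = -2 + \left(G - 10\right) \left(G + \frac{6 + G}{12}\right) = -2 + \left(-10 + G\right) \left(G + \left(6 + G\right) \frac{1}{12}\right) = -2 + \left(-10 + G\right) \left(G + \left(\frac{1}{2} + \frac{G}{12}\right)\right) = -2 + \left(-10 + G\right) \left(\frac{1}{2} + \frac{13 G}{12}\right) = -2 + \left(\frac{1}{2} + \frac{13 G}{12}\right) \left(-10 + G\right)$)
$A{\left(8 \right)} \left(J + 122\right) = \left(-7 - \frac{248}{3} + \frac{13 \cdot 8^{2}}{12}\right) \left(150 + 122\right) = \left(-7 - \frac{248}{3} + \frac{13}{12} \cdot 64\right) 272 = \left(-7 - \frac{248}{3} + \frac{208}{3}\right) 272 = \left(- \frac{61}{3}\right) 272 = - \frac{16592}{3}$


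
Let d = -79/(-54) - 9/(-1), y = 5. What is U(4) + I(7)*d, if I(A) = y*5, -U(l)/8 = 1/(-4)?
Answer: 14233/54 ≈ 263.57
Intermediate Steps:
U(l) = 2 (U(l) = -8/(-4) = -8*(-¼) = 2)
I(A) = 25 (I(A) = 5*5 = 25)
d = 565/54 (d = -79*(-1/54) - 9*(-1) = 79/54 + 9 = 565/54 ≈ 10.463)
U(4) + I(7)*d = 2 + 25*(565/54) = 2 + 14125/54 = 14233/54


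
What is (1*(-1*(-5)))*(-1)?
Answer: -5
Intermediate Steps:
(1*(-1*(-5)))*(-1) = (1*5)*(-1) = 5*(-1) = -5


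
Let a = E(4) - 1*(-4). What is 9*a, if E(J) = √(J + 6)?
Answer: 36 + 9*√10 ≈ 64.460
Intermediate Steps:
E(J) = √(6 + J)
a = 4 + √10 (a = √(6 + 4) - 1*(-4) = √10 + 4 = 4 + √10 ≈ 7.1623)
9*a = 9*(4 + √10) = 36 + 9*√10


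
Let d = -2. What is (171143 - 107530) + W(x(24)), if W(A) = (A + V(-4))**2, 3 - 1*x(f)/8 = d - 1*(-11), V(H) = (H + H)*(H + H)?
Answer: 63869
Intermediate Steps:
V(H) = 4*H**2 (V(H) = (2*H)*(2*H) = 4*H**2)
x(f) = -48 (x(f) = 24 - 8*(-2 - 1*(-11)) = 24 - 8*(-2 + 11) = 24 - 8*9 = 24 - 72 = -48)
W(A) = (64 + A)**2 (W(A) = (A + 4*(-4)**2)**2 = (A + 4*16)**2 = (A + 64)**2 = (64 + A)**2)
(171143 - 107530) + W(x(24)) = (171143 - 107530) + (64 - 48)**2 = 63613 + 16**2 = 63613 + 256 = 63869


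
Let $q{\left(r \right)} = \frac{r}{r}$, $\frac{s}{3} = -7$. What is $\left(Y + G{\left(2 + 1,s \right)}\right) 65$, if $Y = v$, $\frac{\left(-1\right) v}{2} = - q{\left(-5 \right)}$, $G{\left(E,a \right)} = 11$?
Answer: $845$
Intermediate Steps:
$s = -21$ ($s = 3 \left(-7\right) = -21$)
$q{\left(r \right)} = 1$
$v = 2$ ($v = - 2 \left(\left(-1\right) 1\right) = \left(-2\right) \left(-1\right) = 2$)
$Y = 2$
$\left(Y + G{\left(2 + 1,s \right)}\right) 65 = \left(2 + 11\right) 65 = 13 \cdot 65 = 845$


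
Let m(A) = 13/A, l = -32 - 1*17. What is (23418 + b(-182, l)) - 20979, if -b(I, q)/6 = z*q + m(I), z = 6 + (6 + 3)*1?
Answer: 47946/7 ≈ 6849.4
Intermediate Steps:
l = -49 (l = -32 - 17 = -49)
z = 15 (z = 6 + 9*1 = 6 + 9 = 15)
b(I, q) = -90*q - 78/I (b(I, q) = -6*(15*q + 13/I) = -6*(13/I + 15*q) = -90*q - 78/I)
(23418 + b(-182, l)) - 20979 = (23418 + (-90*(-49) - 78/(-182))) - 20979 = (23418 + (4410 - 78*(-1/182))) - 20979 = (23418 + (4410 + 3/7)) - 20979 = (23418 + 30873/7) - 20979 = 194799/7 - 20979 = 47946/7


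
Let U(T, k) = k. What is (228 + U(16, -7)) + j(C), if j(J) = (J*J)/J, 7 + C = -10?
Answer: 204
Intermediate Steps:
C = -17 (C = -7 - 10 = -17)
j(J) = J (j(J) = J²/J = J)
(228 + U(16, -7)) + j(C) = (228 - 7) - 17 = 221 - 17 = 204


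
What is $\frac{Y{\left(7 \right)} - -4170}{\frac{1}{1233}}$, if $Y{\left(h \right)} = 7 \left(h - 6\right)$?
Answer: $5150241$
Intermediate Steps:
$Y{\left(h \right)} = -42 + 7 h$ ($Y{\left(h \right)} = 7 \left(-6 + h\right) = -42 + 7 h$)
$\frac{Y{\left(7 \right)} - -4170}{\frac{1}{1233}} = \frac{\left(-42 + 7 \cdot 7\right) - -4170}{\frac{1}{1233}} = \left(\left(-42 + 49\right) + 4170\right) \frac{1}{\frac{1}{1233}} = \left(7 + 4170\right) 1233 = 4177 \cdot 1233 = 5150241$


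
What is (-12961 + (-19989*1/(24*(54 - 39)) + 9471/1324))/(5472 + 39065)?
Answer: -172244081/589669880 ≈ -0.29210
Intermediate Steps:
(-12961 + (-19989*1/(24*(54 - 39)) + 9471/1324))/(5472 + 39065) = (-12961 + (-19989/(24*15) + 9471*(1/1324)))/44537 = (-12961 + (-19989/360 + 9471/1324))*(1/44537) = (-12961 + (-19989*1/360 + 9471/1324))*(1/44537) = (-12961 + (-2221/40 + 9471/1324))*(1/44537) = (-12961 - 640441/13240)*(1/44537) = -172244081/13240*1/44537 = -172244081/589669880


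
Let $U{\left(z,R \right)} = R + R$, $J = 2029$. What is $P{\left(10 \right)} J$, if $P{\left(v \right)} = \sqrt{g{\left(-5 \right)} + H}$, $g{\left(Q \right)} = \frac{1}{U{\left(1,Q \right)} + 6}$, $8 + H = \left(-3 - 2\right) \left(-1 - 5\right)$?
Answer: $\frac{2029 \sqrt{87}}{2} \approx 9462.6$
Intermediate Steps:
$U{\left(z,R \right)} = 2 R$
$H = 22$ ($H = -8 + \left(-3 - 2\right) \left(-1 - 5\right) = -8 - -30 = -8 + 30 = 22$)
$g{\left(Q \right)} = \frac{1}{6 + 2 Q}$ ($g{\left(Q \right)} = \frac{1}{2 Q + 6} = \frac{1}{6 + 2 Q}$)
$P{\left(v \right)} = \frac{\sqrt{87}}{2}$ ($P{\left(v \right)} = \sqrt{\frac{1}{2 \left(3 - 5\right)} + 22} = \sqrt{\frac{1}{2 \left(-2\right)} + 22} = \sqrt{\frac{1}{2} \left(- \frac{1}{2}\right) + 22} = \sqrt{- \frac{1}{4} + 22} = \sqrt{\frac{87}{4}} = \frac{\sqrt{87}}{2}$)
$P{\left(10 \right)} J = \frac{\sqrt{87}}{2} \cdot 2029 = \frac{2029 \sqrt{87}}{2}$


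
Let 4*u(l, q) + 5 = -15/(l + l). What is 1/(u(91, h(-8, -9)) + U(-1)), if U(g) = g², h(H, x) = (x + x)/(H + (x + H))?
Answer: -728/197 ≈ -3.6954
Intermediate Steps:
h(H, x) = 2*x/(x + 2*H) (h(H, x) = (2*x)/(H + (H + x)) = (2*x)/(x + 2*H) = 2*x/(x + 2*H))
u(l, q) = -5/4 - 15/(8*l) (u(l, q) = -5/4 + (-15/(l + l))/4 = -5/4 + (-15*1/(2*l))/4 = -5/4 + (-15/(2*l))/4 = -5/4 - 15/(8*l))
1/(u(91, h(-8, -9)) + U(-1)) = 1/((5/8)*(-3 - 2*91)/91 + (-1)²) = 1/((5/8)*(1/91)*(-3 - 182) + 1) = 1/((5/8)*(1/91)*(-185) + 1) = 1/(-925/728 + 1) = 1/(-197/728) = -728/197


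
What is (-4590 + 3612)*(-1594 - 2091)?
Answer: 3603930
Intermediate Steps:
(-4590 + 3612)*(-1594 - 2091) = -978*(-3685) = 3603930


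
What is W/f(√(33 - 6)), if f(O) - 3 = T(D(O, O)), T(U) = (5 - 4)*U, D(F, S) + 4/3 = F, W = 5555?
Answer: -83325/218 + 149985*√3/218 ≈ 809.43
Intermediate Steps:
D(F, S) = -4/3 + F
T(U) = U (T(U) = 1*U = U)
f(O) = 5/3 + O (f(O) = 3 + (-4/3 + O) = 5/3 + O)
W/f(√(33 - 6)) = 5555/(5/3 + √(33 - 6)) = 5555/(5/3 + √27) = 5555/(5/3 + 3*√3)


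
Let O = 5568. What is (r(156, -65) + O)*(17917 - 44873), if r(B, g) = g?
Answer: -148338868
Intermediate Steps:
(r(156, -65) + O)*(17917 - 44873) = (-65 + 5568)*(17917 - 44873) = 5503*(-26956) = -148338868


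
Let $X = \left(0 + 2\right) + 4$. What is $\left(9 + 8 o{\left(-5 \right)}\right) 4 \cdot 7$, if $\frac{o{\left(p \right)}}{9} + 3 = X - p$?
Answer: $16380$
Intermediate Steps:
$X = 6$ ($X = 2 + 4 = 6$)
$o{\left(p \right)} = 27 - 9 p$ ($o{\left(p \right)} = -27 + 9 \left(6 - p\right) = -27 - \left(-54 + 9 p\right) = 27 - 9 p$)
$\left(9 + 8 o{\left(-5 \right)}\right) 4 \cdot 7 = \left(9 + 8 \left(27 - -45\right)\right) 4 \cdot 7 = \left(9 + 8 \left(27 + 45\right)\right) 28 = \left(9 + 8 \cdot 72\right) 28 = \left(9 + 576\right) 28 = 585 \cdot 28 = 16380$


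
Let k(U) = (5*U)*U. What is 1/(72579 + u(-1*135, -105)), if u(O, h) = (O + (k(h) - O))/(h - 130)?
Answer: 47/3400188 ≈ 1.3823e-5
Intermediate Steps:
k(U) = 5*U**2
u(O, h) = 5*h**2/(-130 + h) (u(O, h) = (O + (5*h**2 - O))/(h - 130) = (O + (-O + 5*h**2))/(-130 + h) = (5*h**2)/(-130 + h) = 5*h**2/(-130 + h))
1/(72579 + u(-1*135, -105)) = 1/(72579 + 5*(-105)**2/(-130 - 105)) = 1/(72579 + 5*11025/(-235)) = 1/(72579 + 5*11025*(-1/235)) = 1/(72579 - 11025/47) = 1/(3400188/47) = 47/3400188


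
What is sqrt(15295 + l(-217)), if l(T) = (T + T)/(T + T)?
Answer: 8*sqrt(239) ≈ 123.68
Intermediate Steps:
l(T) = 1 (l(T) = (2*T)/((2*T)) = (2*T)*(1/(2*T)) = 1)
sqrt(15295 + l(-217)) = sqrt(15295 + 1) = sqrt(15296) = 8*sqrt(239)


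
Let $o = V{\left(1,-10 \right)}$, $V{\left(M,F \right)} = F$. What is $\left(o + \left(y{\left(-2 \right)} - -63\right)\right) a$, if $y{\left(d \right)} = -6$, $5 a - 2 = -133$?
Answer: $- \frac{6157}{5} \approx -1231.4$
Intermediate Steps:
$o = -10$
$a = - \frac{131}{5}$ ($a = \frac{2}{5} + \frac{1}{5} \left(-133\right) = \frac{2}{5} - \frac{133}{5} = - \frac{131}{5} \approx -26.2$)
$\left(o + \left(y{\left(-2 \right)} - -63\right)\right) a = \left(-10 - -57\right) \left(- \frac{131}{5}\right) = \left(-10 + \left(-6 + 63\right)\right) \left(- \frac{131}{5}\right) = \left(-10 + 57\right) \left(- \frac{131}{5}\right) = 47 \left(- \frac{131}{5}\right) = - \frac{6157}{5}$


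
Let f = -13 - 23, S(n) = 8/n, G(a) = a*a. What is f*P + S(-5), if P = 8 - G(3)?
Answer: 172/5 ≈ 34.400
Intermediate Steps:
G(a) = a²
P = -1 (P = 8 - 1*3² = 8 - 1*9 = 8 - 9 = -1)
f = -36
f*P + S(-5) = -36*(-1) + 8/(-5) = 36 + 8*(-⅕) = 36 - 8/5 = 172/5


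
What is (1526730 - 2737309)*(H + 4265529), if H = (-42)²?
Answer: -5165895292647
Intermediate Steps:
H = 1764
(1526730 - 2737309)*(H + 4265529) = (1526730 - 2737309)*(1764 + 4265529) = -1210579*4267293 = -5165895292647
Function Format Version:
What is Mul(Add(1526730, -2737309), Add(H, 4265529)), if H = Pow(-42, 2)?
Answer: -5165895292647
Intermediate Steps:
H = 1764
Mul(Add(1526730, -2737309), Add(H, 4265529)) = Mul(Add(1526730, -2737309), Add(1764, 4265529)) = Mul(-1210579, 4267293) = -5165895292647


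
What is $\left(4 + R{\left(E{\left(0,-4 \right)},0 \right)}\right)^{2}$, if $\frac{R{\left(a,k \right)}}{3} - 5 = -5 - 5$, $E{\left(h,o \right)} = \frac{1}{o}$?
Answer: $121$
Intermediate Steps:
$R{\left(a,k \right)} = -15$ ($R{\left(a,k \right)} = 15 + 3 \left(-5 - 5\right) = 15 + 3 \left(-10\right) = 15 - 30 = -15$)
$\left(4 + R{\left(E{\left(0,-4 \right)},0 \right)}\right)^{2} = \left(4 - 15\right)^{2} = \left(-11\right)^{2} = 121$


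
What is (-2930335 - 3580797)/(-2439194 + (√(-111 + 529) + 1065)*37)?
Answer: 15625342951148/5758986672279 + 240911884*√418/5758986672279 ≈ 2.7141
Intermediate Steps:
(-2930335 - 3580797)/(-2439194 + (√(-111 + 529) + 1065)*37) = -6511132/(-2439194 + (√418 + 1065)*37) = -6511132/(-2439194 + (1065 + √418)*37) = -6511132/(-2439194 + (39405 + 37*√418)) = -6511132/(-2399789 + 37*√418)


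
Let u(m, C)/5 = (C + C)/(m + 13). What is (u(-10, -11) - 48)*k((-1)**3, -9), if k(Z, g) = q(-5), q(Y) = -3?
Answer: 254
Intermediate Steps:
u(m, C) = 10*C/(13 + m) (u(m, C) = 5*((C + C)/(m + 13)) = 5*((2*C)/(13 + m)) = 5*(2*C/(13 + m)) = 10*C/(13 + m))
k(Z, g) = -3
(u(-10, -11) - 48)*k((-1)**3, -9) = (10*(-11)/(13 - 10) - 48)*(-3) = (10*(-11)/3 - 48)*(-3) = (10*(-11)*(1/3) - 48)*(-3) = (-110/3 - 48)*(-3) = -254/3*(-3) = 254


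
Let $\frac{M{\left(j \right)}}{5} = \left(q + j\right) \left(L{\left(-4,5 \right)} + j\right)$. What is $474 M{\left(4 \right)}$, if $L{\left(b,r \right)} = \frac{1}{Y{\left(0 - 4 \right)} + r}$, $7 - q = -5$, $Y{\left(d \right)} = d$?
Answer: $189600$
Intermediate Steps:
$q = 12$ ($q = 7 - -5 = 7 + 5 = 12$)
$L{\left(b,r \right)} = \frac{1}{-4 + r}$ ($L{\left(b,r \right)} = \frac{1}{\left(0 - 4\right) + r} = \frac{1}{-4 + r}$)
$M{\left(j \right)} = 5 \left(1 + j\right) \left(12 + j\right)$ ($M{\left(j \right)} = 5 \left(12 + j\right) \left(\frac{1}{-4 + 5} + j\right) = 5 \left(12 + j\right) \left(1^{-1} + j\right) = 5 \left(12 + j\right) \left(1 + j\right) = 5 \left(1 + j\right) \left(12 + j\right)$)
$474 M{\left(4 \right)} = 474 \left(60 + 5 \cdot 4^{2} + 65 \cdot 4\right) = 474 \left(60 + 5 \cdot 16 + 260\right) = 474 \left(60 + 80 + 260\right) = 474 \cdot 400 = 189600$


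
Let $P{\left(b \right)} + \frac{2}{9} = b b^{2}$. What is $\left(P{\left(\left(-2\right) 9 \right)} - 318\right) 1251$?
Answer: $-7693928$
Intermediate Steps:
$P{\left(b \right)} = - \frac{2}{9} + b^{3}$ ($P{\left(b \right)} = - \frac{2}{9} + b b^{2} = - \frac{2}{9} + b^{3}$)
$\left(P{\left(\left(-2\right) 9 \right)} - 318\right) 1251 = \left(\left(- \frac{2}{9} + \left(\left(-2\right) 9\right)^{3}\right) - 318\right) 1251 = \left(\left(- \frac{2}{9} + \left(-18\right)^{3}\right) - 318\right) 1251 = \left(\left(- \frac{2}{9} - 5832\right) - 318\right) 1251 = \left(- \frac{52490}{9} - 318\right) 1251 = \left(- \frac{55352}{9}\right) 1251 = -7693928$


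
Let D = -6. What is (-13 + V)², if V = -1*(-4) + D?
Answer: 225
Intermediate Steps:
V = -2 (V = -1*(-4) - 6 = 4 - 6 = -2)
(-13 + V)² = (-13 - 2)² = (-15)² = 225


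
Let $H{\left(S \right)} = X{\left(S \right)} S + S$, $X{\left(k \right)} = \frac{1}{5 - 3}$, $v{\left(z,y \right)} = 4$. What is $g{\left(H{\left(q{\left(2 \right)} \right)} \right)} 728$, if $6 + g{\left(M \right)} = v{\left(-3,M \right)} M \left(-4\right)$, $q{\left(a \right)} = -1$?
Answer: $13104$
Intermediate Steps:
$X{\left(k \right)} = \frac{1}{2}$
$H{\left(S \right)} = \frac{3 S}{2}$ ($H{\left(S \right)} = \frac{S}{2} + S = \frac{3 S}{2}$)
$g{\left(M \right)} = -6 - 16 M$ ($g{\left(M \right)} = -6 + 4 M \left(-4\right) = -6 - 16 M$)
$g{\left(H{\left(q{\left(2 \right)} \right)} \right)} 728 = \left(-6 - 16 \cdot \frac{3}{2} \left(-1\right)\right) 728 = \left(-6 - -24\right) 728 = \left(-6 + 24\right) 728 = 18 \cdot 728 = 13104$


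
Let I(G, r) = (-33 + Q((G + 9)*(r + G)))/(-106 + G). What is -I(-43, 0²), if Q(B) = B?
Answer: 1429/149 ≈ 9.5906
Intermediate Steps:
I(G, r) = (-33 + (9 + G)*(G + r))/(-106 + G) (I(G, r) = (-33 + (G + 9)*(r + G))/(-106 + G) = (-33 + (9 + G)*(G + r))/(-106 + G))
-I(-43, 0²) = -(-33 + (-43)² + 9*(-43) + 9*0² - 43*0²)/(-106 - 43) = -(-33 + 1849 - 387 + 9*0 - 43*0)/(-149) = -(-1)*(-33 + 1849 - 387 + 0 + 0)/149 = -(-1)*1429/149 = -1*(-1429/149) = 1429/149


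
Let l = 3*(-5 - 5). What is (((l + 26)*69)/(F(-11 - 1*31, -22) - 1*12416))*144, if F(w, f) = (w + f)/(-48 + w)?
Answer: 55890/17459 ≈ 3.2012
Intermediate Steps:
F(w, f) = (f + w)/(-48 + w)
l = -30 (l = 3*(-10) = -30)
(((l + 26)*69)/(F(-11 - 1*31, -22) - 1*12416))*144 = (((-30 + 26)*69)/((-22 + (-11 - 1*31))/(-48 + (-11 - 1*31)) - 1*12416))*144 = ((-4*69)/((-22 + (-11 - 31))/(-48 + (-11 - 31)) - 12416))*144 = -276/((-22 - 42)/(-48 - 42) - 12416)*144 = -276/(-64/(-90) - 12416)*144 = -276/(-1/90*(-64) - 12416)*144 = -276/(32/45 - 12416)*144 = -276/(-558688/45)*144 = -276*(-45/558688)*144 = (3105/139672)*144 = 55890/17459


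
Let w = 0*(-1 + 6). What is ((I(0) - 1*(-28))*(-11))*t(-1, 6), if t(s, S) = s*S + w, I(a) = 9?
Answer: 2442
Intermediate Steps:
w = 0 (w = 0*5 = 0)
t(s, S) = S*s (t(s, S) = s*S + 0 = S*s + 0 = S*s)
((I(0) - 1*(-28))*(-11))*t(-1, 6) = ((9 - 1*(-28))*(-11))*(6*(-1)) = ((9 + 28)*(-11))*(-6) = (37*(-11))*(-6) = -407*(-6) = 2442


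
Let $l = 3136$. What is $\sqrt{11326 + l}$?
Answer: $\sqrt{14462} \approx 120.26$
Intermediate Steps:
$\sqrt{11326 + l} = \sqrt{11326 + 3136} = \sqrt{14462}$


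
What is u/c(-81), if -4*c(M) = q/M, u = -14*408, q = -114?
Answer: 308448/19 ≈ 16234.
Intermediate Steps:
u = -5712
c(M) = 57/(2*M) (c(M) = -(-57)/(2*M) = 57/(2*M))
u/c(-81) = -5712/((57/2)/(-81)) = -5712/((57/2)*(-1/81)) = -5712/(-19/54) = -5712*(-54/19) = 308448/19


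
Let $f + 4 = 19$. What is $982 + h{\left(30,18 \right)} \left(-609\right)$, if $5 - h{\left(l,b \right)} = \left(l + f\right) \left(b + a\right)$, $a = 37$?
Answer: $1505212$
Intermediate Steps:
$f = 15$ ($f = -4 + 19 = 15$)
$h{\left(l,b \right)} = 5 - \left(15 + l\right) \left(37 + b\right)$ ($h{\left(l,b \right)} = 5 - \left(l + 15\right) \left(b + 37\right) = 5 - \left(15 + l\right) \left(37 + b\right)$)
$982 + h{\left(30,18 \right)} \left(-609\right) = 982 + \left(-550 - 1110 - 270 - 18 \cdot 30\right) \left(-609\right) = 982 + \left(-550 - 1110 - 270 - 540\right) \left(-609\right) = 982 - -1504230 = 982 + 1504230 = 1505212$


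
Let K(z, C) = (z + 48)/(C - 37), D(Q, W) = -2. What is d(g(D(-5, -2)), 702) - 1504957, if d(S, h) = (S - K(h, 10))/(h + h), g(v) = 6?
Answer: -4754159087/3159 ≈ -1.5050e+6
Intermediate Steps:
K(z, C) = (48 + z)/(-37 + C)
d(S, h) = (16/9 + S + h/27)/(2*h) (d(S, h) = (S - (48 + h)/(-37 + 10))/(h + h) = (S - (48 + h)/(-27))/((2*h)) = (S - (-1)*(48 + h)/27)*(1/(2*h)) = (S - (-16/9 - h/27))*(1/(2*h)) = (S + (16/9 + h/27))*(1/(2*h)) = (16/9 + S + h/27)*(1/(2*h)) = (16/9 + S + h/27)/(2*h))
d(g(D(-5, -2)), 702) - 1504957 = (1/54)*(48 + 702 + 27*6)/702 - 1504957 = (1/54)*(1/702)*(48 + 702 + 162) - 1504957 = (1/54)*(1/702)*912 - 1504957 = 76/3159 - 1504957 = -4754159087/3159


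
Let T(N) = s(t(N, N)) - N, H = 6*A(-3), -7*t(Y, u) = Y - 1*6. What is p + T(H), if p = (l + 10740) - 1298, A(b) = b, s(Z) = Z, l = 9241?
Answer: 130931/7 ≈ 18704.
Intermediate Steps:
t(Y, u) = 6/7 - Y/7 (t(Y, u) = -(Y - 1*6)/7 = -(Y - 6)/7 = -(-6 + Y)/7 = 6/7 - Y/7)
H = -18 (H = 6*(-3) = -18)
p = 18683 (p = (9241 + 10740) - 1298 = 19981 - 1298 = 18683)
T(N) = 6/7 - 8*N/7 (T(N) = (6/7 - N/7) - N = 6/7 - 8*N/7)
p + T(H) = 18683 + (6/7 - 8/7*(-18)) = 18683 + (6/7 + 144/7) = 18683 + 150/7 = 130931/7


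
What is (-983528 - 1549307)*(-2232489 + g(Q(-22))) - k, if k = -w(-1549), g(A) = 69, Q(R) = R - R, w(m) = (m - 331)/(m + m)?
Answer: 8758590490075240/1549 ≈ 5.6543e+12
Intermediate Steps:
w(m) = (-331 + m)/(2*m) (w(m) = (-331 + m)/((2*m)) = (-331 + m)*(1/(2*m)) = (-331 + m)/(2*m))
Q(R) = 0
k = -940/1549 (k = -(-331 - 1549)/(2*(-1549)) = -(-1)*(-1880)/(2*1549) = -1*940/1549 = -940/1549 ≈ -0.60684)
(-983528 - 1549307)*(-2232489 + g(Q(-22))) - k = (-983528 - 1549307)*(-2232489 + 69) - 1*(-940/1549) = -2532835*(-2232420) + 940/1549 = 5654351510700 + 940/1549 = 8758590490075240/1549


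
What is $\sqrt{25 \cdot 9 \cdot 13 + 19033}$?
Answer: $\sqrt{21958} \approx 148.18$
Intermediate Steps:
$\sqrt{25 \cdot 9 \cdot 13 + 19033} = \sqrt{225 \cdot 13 + 19033} = \sqrt{2925 + 19033} = \sqrt{21958}$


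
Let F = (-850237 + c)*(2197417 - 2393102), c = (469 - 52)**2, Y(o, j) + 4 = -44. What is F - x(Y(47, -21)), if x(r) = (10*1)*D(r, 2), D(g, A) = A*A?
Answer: 132351158340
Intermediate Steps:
D(g, A) = A**2
Y(o, j) = -48 (Y(o, j) = -4 - 44 = -48)
c = 173889 (c = 417**2 = 173889)
x(r) = 40 (x(r) = (10*1)*2**2 = 10*4 = 40)
F = 132351158380 (F = (-850237 + 173889)*(2197417 - 2393102) = -676348*(-195685) = 132351158380)
F - x(Y(47, -21)) = 132351158380 - 1*40 = 132351158380 - 40 = 132351158340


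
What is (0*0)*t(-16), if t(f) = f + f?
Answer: 0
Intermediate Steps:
t(f) = 2*f
(0*0)*t(-16) = (0*0)*(2*(-16)) = 0*(-32) = 0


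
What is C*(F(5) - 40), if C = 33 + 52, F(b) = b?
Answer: -2975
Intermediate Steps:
C = 85
C*(F(5) - 40) = 85*(5 - 40) = 85*(-35) = -2975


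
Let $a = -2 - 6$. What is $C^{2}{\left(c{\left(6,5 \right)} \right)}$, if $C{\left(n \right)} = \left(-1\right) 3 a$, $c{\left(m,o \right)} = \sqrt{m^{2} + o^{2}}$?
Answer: $576$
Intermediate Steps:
$a = -8$ ($a = -2 - 6 = -8$)
$C{\left(n \right)} = 24$ ($C{\left(n \right)} = \left(-1\right) 3 \left(-8\right) = \left(-3\right) \left(-8\right) = 24$)
$C^{2}{\left(c{\left(6,5 \right)} \right)} = 24^{2} = 576$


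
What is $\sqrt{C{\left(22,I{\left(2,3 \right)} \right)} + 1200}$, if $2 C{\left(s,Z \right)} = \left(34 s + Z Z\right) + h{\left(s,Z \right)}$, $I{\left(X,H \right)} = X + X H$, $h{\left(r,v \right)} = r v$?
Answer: $11 \sqrt{14} \approx 41.158$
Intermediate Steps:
$I{\left(X,H \right)} = X + H X$
$C{\left(s,Z \right)} = \frac{Z^{2}}{2} + 17 s + \frac{Z s}{2}$ ($C{\left(s,Z \right)} = \frac{\left(34 s + Z Z\right) + s Z}{2} = \frac{\left(34 s + Z^{2}\right) + Z s}{2} = \frac{\left(Z^{2} + 34 s\right) + Z s}{2} = \frac{Z^{2} + 34 s + Z s}{2} = \frac{Z^{2}}{2} + 17 s + \frac{Z s}{2}$)
$\sqrt{C{\left(22,I{\left(2,3 \right)} \right)} + 1200} = \sqrt{\left(\frac{\left(2 \left(1 + 3\right)\right)^{2}}{2} + 17 \cdot 22 + \frac{1}{2} \cdot 2 \left(1 + 3\right) 22\right) + 1200} = \sqrt{\left(\frac{\left(2 \cdot 4\right)^{2}}{2} + 374 + \frac{1}{2} \cdot 2 \cdot 4 \cdot 22\right) + 1200} = \sqrt{\left(\frac{8^{2}}{2} + 374 + \frac{1}{2} \cdot 8 \cdot 22\right) + 1200} = \sqrt{\left(\frac{1}{2} \cdot 64 + 374 + 88\right) + 1200} = \sqrt{\left(32 + 374 + 88\right) + 1200} = \sqrt{494 + 1200} = \sqrt{1694} = 11 \sqrt{14}$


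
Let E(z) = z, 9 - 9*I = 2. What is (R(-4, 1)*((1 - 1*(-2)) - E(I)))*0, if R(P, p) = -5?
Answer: 0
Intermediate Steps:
I = 7/9 (I = 1 - ⅑*2 = 1 - 2/9 = 7/9 ≈ 0.77778)
(R(-4, 1)*((1 - 1*(-2)) - E(I)))*0 = -5*((1 - 1*(-2)) - 1*7/9)*0 = -5*((1 + 2) - 7/9)*0 = -5*(3 - 7/9)*0 = -5*20/9*0 = -100/9*0 = 0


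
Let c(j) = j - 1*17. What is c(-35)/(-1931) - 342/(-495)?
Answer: 76238/106205 ≈ 0.71784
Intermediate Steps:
c(j) = -17 + j (c(j) = j - 17 = -17 + j)
c(-35)/(-1931) - 342/(-495) = (-17 - 35)/(-1931) - 342/(-495) = -52*(-1/1931) - 342*(-1/495) = 52/1931 + 38/55 = 76238/106205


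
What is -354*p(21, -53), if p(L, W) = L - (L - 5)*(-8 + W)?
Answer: -352938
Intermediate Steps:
p(L, W) = L - (-8 + W)*(-5 + L) (p(L, W) = L - (-5 + L)*(-8 + W) = L - (-8 + W)*(-5 + L))
-354*p(21, -53) = -354*(-40 + 5*(-53) + 9*21 - 1*21*(-53)) = -354*(-40 - 265 + 189 + 1113) = -354*997 = -352938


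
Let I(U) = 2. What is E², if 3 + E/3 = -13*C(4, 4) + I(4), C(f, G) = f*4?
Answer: 393129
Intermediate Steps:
C(f, G) = 4*f
E = -627 (E = -9 + 3*(-52*4 + 2) = -9 + 3*(-13*16 + 2) = -9 + 3*(-208 + 2) = -9 + 3*(-206) = -9 - 618 = -627)
E² = (-627)² = 393129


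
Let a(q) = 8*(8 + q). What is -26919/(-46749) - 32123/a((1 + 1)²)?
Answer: -499711301/1495968 ≈ -334.04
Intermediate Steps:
a(q) = 64 + 8*q
-26919/(-46749) - 32123/a((1 + 1)²) = -26919/(-46749) - 32123/(64 + 8*(1 + 1)²) = -26919*(-1/46749) - 32123/(64 + 8*2²) = 8973/15583 - 32123/(64 + 8*4) = 8973/15583 - 32123/(64 + 32) = 8973/15583 - 32123/96 = -499711301/1495968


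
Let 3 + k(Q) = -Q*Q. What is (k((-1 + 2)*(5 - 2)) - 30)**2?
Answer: 1764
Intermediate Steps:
k(Q) = -3 - Q**2 (k(Q) = -3 - Q*Q = -3 - Q**2)
(k((-1 + 2)*(5 - 2)) - 30)**2 = ((-3 - ((-1 + 2)*(5 - 2))**2) - 30)**2 = ((-3 - (1*3)**2) - 30)**2 = ((-3 - 1*3**2) - 30)**2 = ((-3 - 1*9) - 30)**2 = ((-3 - 9) - 30)**2 = (-12 - 30)**2 = (-42)**2 = 1764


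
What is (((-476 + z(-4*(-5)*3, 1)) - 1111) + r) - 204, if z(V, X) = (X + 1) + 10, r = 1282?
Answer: -497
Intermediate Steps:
z(V, X) = 11 + X (z(V, X) = (1 + X) + 10 = 11 + X)
(((-476 + z(-4*(-5)*3, 1)) - 1111) + r) - 204 = (((-476 + (11 + 1)) - 1111) + 1282) - 204 = (((-476 + 12) - 1111) + 1282) - 204 = ((-464 - 1111) + 1282) - 204 = (-1575 + 1282) - 204 = -293 - 204 = -497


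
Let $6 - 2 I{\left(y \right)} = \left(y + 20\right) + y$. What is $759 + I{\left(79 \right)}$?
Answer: $673$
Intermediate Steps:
$I{\left(y \right)} = -7 - y$ ($I{\left(y \right)} = 3 - \frac{\left(y + 20\right) + y}{2} = 3 - \frac{\left(20 + y\right) + y}{2} = 3 - \frac{20 + 2 y}{2} = 3 - \left(10 + y\right) = -7 - y$)
$759 + I{\left(79 \right)} = 759 - 86 = 673$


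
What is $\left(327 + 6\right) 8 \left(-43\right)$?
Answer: $-114552$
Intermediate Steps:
$\left(327 + 6\right) 8 \left(-43\right) = 333 \left(-344\right) = -114552$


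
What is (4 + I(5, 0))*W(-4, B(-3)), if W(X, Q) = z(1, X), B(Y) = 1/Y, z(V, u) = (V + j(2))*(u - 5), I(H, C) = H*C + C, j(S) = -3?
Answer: 72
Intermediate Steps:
I(H, C) = C + C*H (I(H, C) = C*H + C = C + C*H)
z(V, u) = (-5 + u)*(-3 + V) (z(V, u) = (V - 3)*(u - 5) = (-3 + V)*(-5 + u) = (-5 + u)*(-3 + V))
W(X, Q) = 10 - 2*X (W(X, Q) = 15 - 5*1 - 3*X + 1*X = 15 - 5 - 3*X + X = 10 - 2*X)
(4 + I(5, 0))*W(-4, B(-3)) = (4 + 0*(1 + 5))*(10 - 2*(-4)) = (4 + 0*6)*(10 + 8) = (4 + 0)*18 = 4*18 = 72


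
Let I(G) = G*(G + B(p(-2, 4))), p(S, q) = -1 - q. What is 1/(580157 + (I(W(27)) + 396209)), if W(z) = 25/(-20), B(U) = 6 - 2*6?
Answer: 16/15622001 ≈ 1.0242e-6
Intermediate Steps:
B(U) = -6 (B(U) = 6 - 12 = -6)
W(z) = -5/4 (W(z) = 25*(-1/20) = -5/4)
I(G) = G*(-6 + G) (I(G) = G*(G - 6) = G*(-6 + G))
1/(580157 + (I(W(27)) + 396209)) = 1/(580157 + (-5*(-6 - 5/4)/4 + 396209)) = 1/(580157 + (-5/4*(-29/4) + 396209)) = 1/(580157 + (145/16 + 396209)) = 1/(580157 + 6339489/16) = 1/(15622001/16) = 16/15622001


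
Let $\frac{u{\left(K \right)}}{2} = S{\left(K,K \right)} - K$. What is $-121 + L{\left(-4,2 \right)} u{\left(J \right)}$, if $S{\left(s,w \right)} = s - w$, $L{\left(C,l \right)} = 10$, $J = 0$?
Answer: $-121$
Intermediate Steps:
$u{\left(K \right)} = - 2 K$ ($u{\left(K \right)} = 2 \left(\left(K - K\right) - K\right) = 2 \left(0 - K\right) = 2 \left(- K\right) = - 2 K$)
$-121 + L{\left(-4,2 \right)} u{\left(J \right)} = -121 + 10 \left(\left(-2\right) 0\right) = -121 + 10 \cdot 0 = -121 + 0 = -121$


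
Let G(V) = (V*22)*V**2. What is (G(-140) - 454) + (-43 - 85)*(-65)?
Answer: -60360134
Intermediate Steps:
G(V) = 22*V**3 (G(V) = (22*V)*V**2 = 22*V**3)
(G(-140) - 454) + (-43 - 85)*(-65) = (22*(-140)**3 - 454) + (-43 - 85)*(-65) = (22*(-2744000) - 454) - 128*(-65) = (-60368000 - 454) + 8320 = -60368454 + 8320 = -60360134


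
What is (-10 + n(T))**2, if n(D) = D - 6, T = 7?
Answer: 81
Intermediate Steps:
n(D) = -6 + D
(-10 + n(T))**2 = (-10 + (-6 + 7))**2 = (-10 + 1)**2 = (-9)**2 = 81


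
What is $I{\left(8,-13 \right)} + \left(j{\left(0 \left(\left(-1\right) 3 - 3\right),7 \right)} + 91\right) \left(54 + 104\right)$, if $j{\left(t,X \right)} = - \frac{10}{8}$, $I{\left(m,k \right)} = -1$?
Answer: $\frac{28359}{2} \approx 14180.0$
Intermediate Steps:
$j{\left(t,X \right)} = - \frac{5}{4}$ ($j{\left(t,X \right)} = \left(-10\right) \frac{1}{8} = - \frac{5}{4}$)
$I{\left(8,-13 \right)} + \left(j{\left(0 \left(\left(-1\right) 3 - 3\right),7 \right)} + 91\right) \left(54 + 104\right) = -1 + \left(- \frac{5}{4} + 91\right) \left(54 + 104\right) = -1 + \frac{359}{4} \cdot 158 = -1 + \frac{28361}{2} = \frac{28359}{2}$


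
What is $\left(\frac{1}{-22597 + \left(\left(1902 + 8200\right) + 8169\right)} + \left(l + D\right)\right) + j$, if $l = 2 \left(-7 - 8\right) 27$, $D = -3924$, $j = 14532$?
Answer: $\frac{42386147}{4326} \approx 9798.0$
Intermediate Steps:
$l = -810$ ($l = 2 \left(-15\right) 27 = \left(-30\right) 27 = -810$)
$\left(\frac{1}{-22597 + \left(\left(1902 + 8200\right) + 8169\right)} + \left(l + D\right)\right) + j = \left(\frac{1}{-22597 + \left(\left(1902 + 8200\right) + 8169\right)} - 4734\right) + 14532 = \left(\frac{1}{-22597 + \left(10102 + 8169\right)} - 4734\right) + 14532 = \left(\frac{1}{-22597 + 18271} - 4734\right) + 14532 = \left(\frac{1}{-4326} - 4734\right) + 14532 = \left(- \frac{1}{4326} - 4734\right) + 14532 = - \frac{20479285}{4326} + 14532 = \frac{42386147}{4326}$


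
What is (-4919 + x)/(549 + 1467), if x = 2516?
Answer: -267/224 ≈ -1.1920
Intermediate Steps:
(-4919 + x)/(549 + 1467) = (-4919 + 2516)/(549 + 1467) = -2403/2016 = -2403*1/2016 = -267/224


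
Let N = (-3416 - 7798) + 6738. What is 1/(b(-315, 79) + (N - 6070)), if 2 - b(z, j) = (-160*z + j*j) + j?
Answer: -1/67264 ≈ -1.4867e-5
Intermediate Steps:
N = -4476 (N = -11214 + 6738 = -4476)
b(z, j) = 2 - j - j² + 160*z (b(z, j) = 2 - ((-160*z + j*j) + j) = 2 - ((-160*z + j²) + j) = 2 - ((j² - 160*z) + j) = 2 - (j + j² - 160*z) = 2 + (-j - j² + 160*z) = 2 - j - j² + 160*z)
1/(b(-315, 79) + (N - 6070)) = 1/((2 - 1*79 - 1*79² + 160*(-315)) + (-4476 - 6070)) = 1/((2 - 79 - 1*6241 - 50400) - 10546) = 1/((2 - 79 - 6241 - 50400) - 10546) = 1/(-56718 - 10546) = 1/(-67264) = -1/67264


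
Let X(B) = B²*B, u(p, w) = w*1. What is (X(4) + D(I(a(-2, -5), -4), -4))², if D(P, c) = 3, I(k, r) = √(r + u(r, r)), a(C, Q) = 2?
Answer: 4489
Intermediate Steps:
u(p, w) = w
X(B) = B³
I(k, r) = √2*√r (I(k, r) = √(r + r) = √(2*r) = √2*√r)
(X(4) + D(I(a(-2, -5), -4), -4))² = (4³ + 3)² = (64 + 3)² = 67² = 4489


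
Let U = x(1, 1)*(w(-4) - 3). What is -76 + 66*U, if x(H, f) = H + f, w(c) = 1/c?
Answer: -505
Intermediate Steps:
w(c) = 1/c
U = -13/2 (U = (1 + 1)*(1/(-4) - 3) = 2*(-¼ - 3) = 2*(-13/4) = -13/2 ≈ -6.5000)
-76 + 66*U = -76 + 66*(-13/2) = -76 - 429 = -505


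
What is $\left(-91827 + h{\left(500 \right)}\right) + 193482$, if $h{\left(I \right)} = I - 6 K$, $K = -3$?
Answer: $102173$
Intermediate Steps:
$h{\left(I \right)} = 18 + I$ ($h{\left(I \right)} = I - -18 = I + 18 = 18 + I$)
$\left(-91827 + h{\left(500 \right)}\right) + 193482 = \left(-91827 + \left(18 + 500\right)\right) + 193482 = \left(-91827 + 518\right) + 193482 = -91309 + 193482 = 102173$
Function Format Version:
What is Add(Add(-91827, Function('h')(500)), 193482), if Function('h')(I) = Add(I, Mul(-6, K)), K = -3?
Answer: 102173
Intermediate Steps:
Function('h')(I) = Add(18, I) (Function('h')(I) = Add(I, Mul(-6, -3)) = Add(I, 18) = Add(18, I))
Add(Add(-91827, Function('h')(500)), 193482) = Add(Add(-91827, Add(18, 500)), 193482) = Add(Add(-91827, 518), 193482) = Add(-91309, 193482) = 102173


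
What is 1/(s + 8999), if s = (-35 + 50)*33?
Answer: 1/9494 ≈ 0.00010533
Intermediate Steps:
s = 495 (s = 15*33 = 495)
1/(s + 8999) = 1/(495 + 8999) = 1/9494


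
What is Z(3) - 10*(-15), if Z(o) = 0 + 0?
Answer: 150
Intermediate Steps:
Z(o) = 0
Z(3) - 10*(-15) = 0 - 10*(-15) = 0 + 150 = 150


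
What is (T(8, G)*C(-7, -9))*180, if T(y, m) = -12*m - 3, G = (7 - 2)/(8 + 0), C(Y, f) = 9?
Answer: -17010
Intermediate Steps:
G = 5/8 ≈ 0.62500
T(y, m) = -3 - 12*m
(T(8, G)*C(-7, -9))*180 = ((-3 - 12*5/8)*9)*180 = ((-3 - 15/2)*9)*180 = -21/2*9*180 = -189/2*180 = -17010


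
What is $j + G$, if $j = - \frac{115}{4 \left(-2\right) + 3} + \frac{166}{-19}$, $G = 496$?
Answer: $\frac{9695}{19} \approx 510.26$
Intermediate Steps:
$j = \frac{271}{19}$ ($j = - \frac{115}{-8 + 3} + 166 \left(- \frac{1}{19}\right) = - \frac{115}{-5} - \frac{166}{19} = \left(-115\right) \left(- \frac{1}{5}\right) - \frac{166}{19} = 23 - \frac{166}{19} = \frac{271}{19} \approx 14.263$)
$j + G = \frac{271}{19} + 496 = \frac{9695}{19}$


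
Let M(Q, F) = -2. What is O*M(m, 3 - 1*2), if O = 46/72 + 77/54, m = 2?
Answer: -223/54 ≈ -4.1296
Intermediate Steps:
O = 223/108 (O = 46*(1/72) + 77*(1/54) = 23/36 + 77/54 = 223/108 ≈ 2.0648)
O*M(m, 3 - 1*2) = (223/108)*(-2) = -223/54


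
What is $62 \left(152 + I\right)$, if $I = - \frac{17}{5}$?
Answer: $\frac{46066}{5} \approx 9213.2$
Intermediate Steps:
$I = - \frac{17}{5}$ ($I = \left(-17\right) \frac{1}{5} = - \frac{17}{5} \approx -3.4$)
$62 \left(152 + I\right) = 62 \left(152 - \frac{17}{5}\right) = 62 \cdot \frac{743}{5} = \frac{46066}{5}$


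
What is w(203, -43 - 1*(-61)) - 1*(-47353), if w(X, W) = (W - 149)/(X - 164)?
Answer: 1846636/39 ≈ 47350.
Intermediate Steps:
w(X, W) = (-149 + W)/(-164 + X)
w(203, -43 - 1*(-61)) - 1*(-47353) = (-149 + (-43 - 1*(-61)))/(-164 + 203) - 1*(-47353) = (-149 + (-43 + 61))/39 + 47353 = (-149 + 18)/39 + 47353 = (1/39)*(-131) + 47353 = -131/39 + 47353 = 1846636/39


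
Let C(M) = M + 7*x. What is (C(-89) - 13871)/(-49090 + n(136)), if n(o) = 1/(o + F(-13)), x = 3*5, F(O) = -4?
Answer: 1828860/6479879 ≈ 0.28224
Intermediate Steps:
x = 15
n(o) = 1/(-4 + o) (n(o) = 1/(o - 4) = 1/(-4 + o))
C(M) = 105 + M (C(M) = M + 7*15 = M + 105 = 105 + M)
(C(-89) - 13871)/(-49090 + n(136)) = ((105 - 89) - 13871)/(-49090 + 1/(-4 + 136)) = (16 - 13871)/(-49090 + 1/132) = -13855/(-49090 + 1/132) = -13855/(-6479879/132) = -13855*(-132/6479879) = 1828860/6479879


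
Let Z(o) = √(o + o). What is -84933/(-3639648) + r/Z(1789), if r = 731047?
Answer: 28311/1213216 + 731047*√3578/3578 ≈ 12222.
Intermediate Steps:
Z(o) = √2*√o (Z(o) = √(2*o) = √2*√o)
-84933/(-3639648) + r/Z(1789) = -84933/(-3639648) + 731047/((√2*√1789)) = -84933*(-1/3639648) + 731047/(√3578) = 28311/1213216 + 731047*(√3578/3578) = 28311/1213216 + 731047*√3578/3578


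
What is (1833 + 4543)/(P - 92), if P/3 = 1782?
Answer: 3188/2627 ≈ 1.2136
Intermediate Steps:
P = 5346 (P = 3*1782 = 5346)
(1833 + 4543)/(P - 92) = (1833 + 4543)/(5346 - 92) = 6376/5254 = 6376*(1/5254) = 3188/2627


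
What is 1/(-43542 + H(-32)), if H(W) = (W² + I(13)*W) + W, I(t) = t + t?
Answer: -1/43382 ≈ -2.3051e-5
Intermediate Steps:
I(t) = 2*t
H(W) = W² + 27*W (H(W) = (W² + (2*13)*W) + W = (W² + 26*W) + W = W² + 27*W)
1/(-43542 + H(-32)) = 1/(-43542 - 32*(27 - 32)) = 1/(-43542 - 32*(-5)) = 1/(-43542 + 160) = 1/(-43382) = -1/43382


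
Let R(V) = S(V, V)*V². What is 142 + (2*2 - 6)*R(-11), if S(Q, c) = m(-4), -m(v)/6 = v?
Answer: -5666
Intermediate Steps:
m(v) = -6*v
S(Q, c) = 24 (S(Q, c) = -6*(-4) = 24)
R(V) = 24*V²
142 + (2*2 - 6)*R(-11) = 142 + (2*2 - 6)*(24*(-11)²) = 142 + (4 - 6)*(24*121) = 142 - 2*2904 = 142 - 5808 = -5666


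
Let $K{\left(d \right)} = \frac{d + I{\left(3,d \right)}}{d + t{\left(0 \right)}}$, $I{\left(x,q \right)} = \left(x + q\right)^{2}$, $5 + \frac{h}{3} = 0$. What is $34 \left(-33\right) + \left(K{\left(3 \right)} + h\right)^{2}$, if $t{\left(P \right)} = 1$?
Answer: $- \frac{17511}{16} \approx -1094.4$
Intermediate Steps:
$h = -15$ ($h = -15 + 3 \cdot 0 = -15 + 0 = -15$)
$I{\left(x,q \right)} = \left(q + x\right)^{2}$
$K{\left(d \right)} = \frac{d + \left(3 + d\right)^{2}}{1 + d}$ ($K{\left(d \right)} = \frac{d + \left(d + 3\right)^{2}}{d + 1} = \frac{d + \left(3 + d\right)^{2}}{1 + d}$)
$34 \left(-33\right) + \left(K{\left(3 \right)} + h\right)^{2} = 34 \left(-33\right) + \left(\frac{3 + \left(3 + 3\right)^{2}}{1 + 3} - 15\right)^{2} = -1122 + \left(\frac{3 + 6^{2}}{4} - 15\right)^{2} = -1122 + \left(\frac{3 + 36}{4} - 15\right)^{2} = -1122 + \left(\frac{1}{4} \cdot 39 - 15\right)^{2} = -1122 + \left(\frac{39}{4} - 15\right)^{2} = -1122 + \left(- \frac{21}{4}\right)^{2} = -1122 + \frac{441}{16} = - \frac{17511}{16}$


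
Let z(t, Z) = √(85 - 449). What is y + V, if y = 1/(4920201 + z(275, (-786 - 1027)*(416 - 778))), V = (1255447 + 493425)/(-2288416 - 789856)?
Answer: (-437218*√91 + 1075599835625*I)/(384784*(-4920201*I + 2*√91)) ≈ -0.56813 - 7.8693e-13*I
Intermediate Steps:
V = -218609/384784 (V = 1748872/(-3078272) = 1748872*(-1/3078272) = -218609/384784 ≈ -0.56813)
z(t, Z) = 2*I*√91 (z(t, Z) = √(-364) = 2*I*√91)
y = 1/(4920201 + 2*I*√91) ≈ 2.0324e-7 - 8.0e-13*I
y + V = (378477/1862182913905 - 2*I*√91/24208377880765) - 218609/384784 = -407089798993964177/716538190344021520 - 2*I*√91/24208377880765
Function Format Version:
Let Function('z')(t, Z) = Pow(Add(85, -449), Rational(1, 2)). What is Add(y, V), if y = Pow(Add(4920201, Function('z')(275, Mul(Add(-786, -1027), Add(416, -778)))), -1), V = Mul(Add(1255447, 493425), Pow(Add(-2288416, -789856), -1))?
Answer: Mul(Rational(1, 384784), Pow(Add(Mul(-4920201, I), Mul(2, Pow(91, Rational(1, 2)))), -1), Add(Mul(-437218, Pow(91, Rational(1, 2))), Mul(1075599835625, I))) ≈ Add(-0.56813, Mul(-7.8693e-13, I))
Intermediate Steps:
V = Rational(-218609, 384784) (V = Mul(1748872, Pow(-3078272, -1)) = Mul(1748872, Rational(-1, 3078272)) = Rational(-218609, 384784) ≈ -0.56813)
Function('z')(t, Z) = Mul(2, I, Pow(91, Rational(1, 2))) (Function('z')(t, Z) = Pow(-364, Rational(1, 2)) = Mul(2, I, Pow(91, Rational(1, 2))))
y = Pow(Add(4920201, Mul(2, I, Pow(91, Rational(1, 2)))), -1) ≈ Add(2.0324e-7, Mul(-8.e-13, I))
Add(y, V) = Add(Add(Rational(378477, 1862182913905), Mul(Rational(-2, 24208377880765), I, Pow(91, Rational(1, 2)))), Rational(-218609, 384784)) = Add(Rational(-407089798993964177, 716538190344021520), Mul(Rational(-2, 24208377880765), I, Pow(91, Rational(1, 2))))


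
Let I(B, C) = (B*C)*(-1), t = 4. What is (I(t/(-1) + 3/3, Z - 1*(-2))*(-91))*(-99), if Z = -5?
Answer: -81081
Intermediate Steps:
I(B, C) = -B*C
(I(t/(-1) + 3/3, Z - 1*(-2))*(-91))*(-99) = (-(4/(-1) + 3/3)*(-5 - 1*(-2))*(-91))*(-99) = (-(4*(-1) + 3*(⅓))*(-5 + 2)*(-91))*(-99) = (-1*(-4 + 1)*(-3)*(-91))*(-99) = (-1*(-3)*(-3)*(-91))*(-99) = -9*(-91)*(-99) = 819*(-99) = -81081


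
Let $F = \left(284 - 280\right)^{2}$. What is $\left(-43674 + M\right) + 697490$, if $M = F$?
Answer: $653832$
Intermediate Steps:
$F = 16$ ($F = 4^{2} = 16$)
$M = 16$
$\left(-43674 + M\right) + 697490 = \left(-43674 + 16\right) + 697490 = -43658 + 697490 = 653832$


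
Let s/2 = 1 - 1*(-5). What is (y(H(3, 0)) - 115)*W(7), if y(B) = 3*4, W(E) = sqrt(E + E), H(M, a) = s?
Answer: -103*sqrt(14) ≈ -385.39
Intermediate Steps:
s = 12 (s = 2*(1 - 1*(-5)) = 2*(1 + 5) = 2*6 = 12)
H(M, a) = 12
W(E) = sqrt(2)*sqrt(E) (W(E) = sqrt(2*E) = sqrt(2)*sqrt(E))
y(B) = 12
(y(H(3, 0)) - 115)*W(7) = (12 - 115)*(sqrt(2)*sqrt(7)) = -103*sqrt(14)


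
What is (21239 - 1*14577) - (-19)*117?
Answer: 8885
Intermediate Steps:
(21239 - 1*14577) - (-19)*117 = (21239 - 14577) - 1*(-2223) = 6662 + 2223 = 8885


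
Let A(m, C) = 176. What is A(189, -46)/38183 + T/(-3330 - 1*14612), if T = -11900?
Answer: 228767746/342539693 ≈ 0.66786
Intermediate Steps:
A(189, -46)/38183 + T/(-3330 - 1*14612) = 176/38183 - 11900/(-3330 - 1*14612) = 176*(1/38183) - 11900/(-3330 - 14612) = 176/38183 - 11900/(-17942) = 176/38183 - 11900*(-1/17942) = 176/38183 + 5950/8971 = 228767746/342539693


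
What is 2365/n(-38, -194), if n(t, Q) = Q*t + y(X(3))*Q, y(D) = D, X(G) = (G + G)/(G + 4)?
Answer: 3311/10088 ≈ 0.32821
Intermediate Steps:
X(G) = 2*G/(4 + G) (X(G) = (2*G)/(4 + G) = 2*G/(4 + G))
n(t, Q) = 6*Q/7 + Q*t (n(t, Q) = Q*t + (2*3/(4 + 3))*Q = Q*t + (2*3/7)*Q = Q*t + (2*3*(⅐))*Q = Q*t + 6*Q/7 = 6*Q/7 + Q*t)
2365/n(-38, -194) = 2365/(((⅐)*(-194)*(6 + 7*(-38)))) = 2365/(((⅐)*(-194)*(6 - 266))) = 2365/(((⅐)*(-194)*(-260))) = 2365/(50440/7) = 2365*(7/50440) = 3311/10088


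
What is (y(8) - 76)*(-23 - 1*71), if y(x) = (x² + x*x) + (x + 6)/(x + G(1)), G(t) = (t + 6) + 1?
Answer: -19881/4 ≈ -4970.3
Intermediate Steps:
G(t) = 7 + t (G(t) = (6 + t) + 1 = 7 + t)
y(x) = 2*x² + (6 + x)/(8 + x) (y(x) = (x² + x*x) + (x + 6)/(x + (7 + 1)) = (x² + x²) + (6 + x)/(x + 8) = 2*x² + (6 + x)/(8 + x))
(y(8) - 76)*(-23 - 1*71) = ((6 + 8 + 2*8³ + 16*8²)/(8 + 8) - 76)*(-23 - 1*71) = ((6 + 8 + 2*512 + 16*64)/16 - 76)*(-23 - 71) = ((6 + 8 + 1024 + 1024)/16 - 76)*(-94) = ((1/16)*2062 - 76)*(-94) = (1031/8 - 76)*(-94) = (423/8)*(-94) = -19881/4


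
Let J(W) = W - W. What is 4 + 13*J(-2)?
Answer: 4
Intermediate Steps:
J(W) = 0
4 + 13*J(-2) = 4 + 13*0 = 4 + 0 = 4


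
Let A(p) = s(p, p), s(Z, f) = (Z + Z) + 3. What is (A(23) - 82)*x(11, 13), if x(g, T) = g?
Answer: -363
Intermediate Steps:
s(Z, f) = 3 + 2*Z (s(Z, f) = 2*Z + 3 = 3 + 2*Z)
A(p) = 3 + 2*p
(A(23) - 82)*x(11, 13) = ((3 + 2*23) - 82)*11 = ((3 + 46) - 82)*11 = (49 - 82)*11 = -33*11 = -363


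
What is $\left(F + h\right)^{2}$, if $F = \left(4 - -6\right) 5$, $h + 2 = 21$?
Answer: $4761$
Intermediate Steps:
$h = 19$ ($h = -2 + 21 = 19$)
$F = 50$ ($F = \left(4 + 6\right) 5 = 10 \cdot 5 = 50$)
$\left(F + h\right)^{2} = \left(50 + 19\right)^{2} = 69^{2} = 4761$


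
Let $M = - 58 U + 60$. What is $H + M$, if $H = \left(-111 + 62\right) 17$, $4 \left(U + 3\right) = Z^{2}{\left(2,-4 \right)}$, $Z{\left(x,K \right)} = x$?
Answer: $-657$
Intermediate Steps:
$U = -2$ ($U = -3 + \frac{2^{2}}{4} = -3 + \frac{1}{4} \cdot 4 = -3 + 1 = -2$)
$M = 176$ ($M = \left(-58\right) \left(-2\right) + 60 = 116 + 60 = 176$)
$H = -833$ ($H = \left(-49\right) 17 = -833$)
$H + M = -833 + 176 = -657$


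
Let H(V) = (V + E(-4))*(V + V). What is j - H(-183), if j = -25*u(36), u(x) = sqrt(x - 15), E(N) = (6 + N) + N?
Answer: -67710 - 25*sqrt(21) ≈ -67825.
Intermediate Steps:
E(N) = 6 + 2*N
u(x) = sqrt(-15 + x)
H(V) = 2*V*(-2 + V) (H(V) = (V + (6 + 2*(-4)))*(V + V) = (V + (6 - 8))*(2*V) = (V - 2)*(2*V) = (-2 + V)*(2*V) = 2*V*(-2 + V))
j = -25*sqrt(21) (j = -25*sqrt(-15 + 36) = -25*sqrt(21) ≈ -114.56)
j - H(-183) = -25*sqrt(21) - 2*(-183)*(-2 - 183) = -25*sqrt(21) - 2*(-183)*(-185) = -25*sqrt(21) - 1*67710 = -25*sqrt(21) - 67710 = -67710 - 25*sqrt(21)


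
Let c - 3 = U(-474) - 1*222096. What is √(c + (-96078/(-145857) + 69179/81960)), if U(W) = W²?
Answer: √10259659661297470984110/1992406620 ≈ 50.838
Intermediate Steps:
c = 2583 (c = 3 + ((-474)² - 1*222096) = 3 + (224676 - 222096) = 3 + 2580 = 2583)
√(c + (-96078/(-145857) + 69179/81960)) = √(2583 + (-96078/(-145857) + 69179/81960)) = √(2583 + (-96078*(-1/145857) + 69179*(1/81960))) = √(2583 + (32026/48619 + 69179/81960)) = √(2583 + 5988264761/3984813240) = √(10298760863681/3984813240) = √10259659661297470984110/1992406620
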